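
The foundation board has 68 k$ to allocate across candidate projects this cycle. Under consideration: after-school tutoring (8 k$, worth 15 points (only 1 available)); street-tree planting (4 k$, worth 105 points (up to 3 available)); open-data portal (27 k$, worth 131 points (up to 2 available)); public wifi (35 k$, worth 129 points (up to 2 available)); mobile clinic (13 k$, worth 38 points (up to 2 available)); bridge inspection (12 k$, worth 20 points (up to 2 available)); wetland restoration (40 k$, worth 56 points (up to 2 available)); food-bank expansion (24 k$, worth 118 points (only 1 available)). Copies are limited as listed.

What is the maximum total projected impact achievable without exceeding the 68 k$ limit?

577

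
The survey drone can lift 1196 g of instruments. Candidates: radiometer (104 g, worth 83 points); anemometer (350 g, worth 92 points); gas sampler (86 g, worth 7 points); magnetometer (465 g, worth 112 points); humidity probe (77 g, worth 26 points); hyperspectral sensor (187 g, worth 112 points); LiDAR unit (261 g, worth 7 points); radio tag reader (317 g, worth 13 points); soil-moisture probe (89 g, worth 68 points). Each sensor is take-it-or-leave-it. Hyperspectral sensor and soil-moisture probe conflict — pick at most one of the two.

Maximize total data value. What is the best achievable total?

425

By data value per g: radiometer 0.80, soil-moisture probe 0.76, hyperspectral sensor 0.60, humidity probe 0.34 lead.
Taking radiometer + anemometer + magnetometer + humidity probe + hyperspectral sensor: 1183 g used, 425 in data value.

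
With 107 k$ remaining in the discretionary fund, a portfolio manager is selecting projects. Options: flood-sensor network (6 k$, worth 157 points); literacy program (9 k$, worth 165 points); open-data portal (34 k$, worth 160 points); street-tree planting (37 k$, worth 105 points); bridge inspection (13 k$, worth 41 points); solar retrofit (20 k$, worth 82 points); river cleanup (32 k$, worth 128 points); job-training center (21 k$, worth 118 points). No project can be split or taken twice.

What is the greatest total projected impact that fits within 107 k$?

Ranking by ratio (projected impact/k$): flood-sensor network 26.17, literacy program 18.33, job-training center 5.62.
A density-first pass picks flood-sensor network + literacy program + open-data portal + bridge inspection + solar retrofit + job-training center — 723 at 103 k$.
The 33 k$ tied up in bridge inspection and solar retrofit is better spent on river cleanup — total rises to 728 (102 k$).
Runner-up flood-sensor network + literacy program + open-data portal + bridge inspection + solar retrofit + job-training center tops out at 723.

728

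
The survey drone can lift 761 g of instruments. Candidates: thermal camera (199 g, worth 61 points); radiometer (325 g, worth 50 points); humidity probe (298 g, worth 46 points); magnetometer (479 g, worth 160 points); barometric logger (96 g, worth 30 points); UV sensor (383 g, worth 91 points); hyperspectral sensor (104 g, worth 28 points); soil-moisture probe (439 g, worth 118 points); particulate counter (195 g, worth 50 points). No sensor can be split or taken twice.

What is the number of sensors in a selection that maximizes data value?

2

The maximum data value within 761 g is 221.
One optimal bundle: thermal camera + magnetometer (678 g).
Any selection reaching 221 contains exactly 2 sensors.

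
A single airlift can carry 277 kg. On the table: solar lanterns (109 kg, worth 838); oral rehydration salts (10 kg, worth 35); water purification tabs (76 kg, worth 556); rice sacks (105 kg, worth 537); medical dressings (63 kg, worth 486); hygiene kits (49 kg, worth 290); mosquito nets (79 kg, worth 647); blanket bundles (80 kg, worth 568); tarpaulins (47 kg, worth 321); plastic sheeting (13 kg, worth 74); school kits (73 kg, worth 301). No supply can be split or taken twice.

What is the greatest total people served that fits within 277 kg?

Taking the top-ratio supplies first gives solar lanterns + oral rehydration salts + medical dressings + mosquito nets + plastic sheeting for 2080 (274 kg).
The 73 kg tied up in oral rehydration salts and medical dressings is better spent on water purification tabs — total rises to 2115 (277 kg).

2115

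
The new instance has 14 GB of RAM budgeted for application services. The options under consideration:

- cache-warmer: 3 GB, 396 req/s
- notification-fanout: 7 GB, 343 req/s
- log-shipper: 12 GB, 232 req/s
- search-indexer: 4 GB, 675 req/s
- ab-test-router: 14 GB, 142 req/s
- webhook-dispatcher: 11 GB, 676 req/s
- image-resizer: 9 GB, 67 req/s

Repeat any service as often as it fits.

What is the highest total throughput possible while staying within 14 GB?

By throughput per GB: search-indexer 168.75, cache-warmer 132.00, webhook-dispatcher 61.45, notification-fanout 49.00 lead.
Taking the top-ratio services first gives 3×search-indexer for 2025 (12 GB).
Replace search-indexer with 2×cache-warmer: the trade gains 117 net, giving 2142 at 14 GB.
Nothing else within 14 GB beats 2142.

2142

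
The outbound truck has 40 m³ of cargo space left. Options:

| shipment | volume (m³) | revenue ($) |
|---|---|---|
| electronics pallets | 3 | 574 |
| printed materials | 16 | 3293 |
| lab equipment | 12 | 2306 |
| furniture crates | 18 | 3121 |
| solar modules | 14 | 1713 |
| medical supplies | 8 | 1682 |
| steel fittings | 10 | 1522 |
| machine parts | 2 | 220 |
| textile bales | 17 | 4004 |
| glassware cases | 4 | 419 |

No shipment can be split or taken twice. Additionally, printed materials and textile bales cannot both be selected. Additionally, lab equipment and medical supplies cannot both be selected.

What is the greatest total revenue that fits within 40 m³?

Best packing: electronics pallets + medical supplies + steel fittings + machine parts + textile bales — 40 m³, 8002 total.
Runner-up electronics pallets + furniture crates + machine parts + textile bales tops out at 7919.

8002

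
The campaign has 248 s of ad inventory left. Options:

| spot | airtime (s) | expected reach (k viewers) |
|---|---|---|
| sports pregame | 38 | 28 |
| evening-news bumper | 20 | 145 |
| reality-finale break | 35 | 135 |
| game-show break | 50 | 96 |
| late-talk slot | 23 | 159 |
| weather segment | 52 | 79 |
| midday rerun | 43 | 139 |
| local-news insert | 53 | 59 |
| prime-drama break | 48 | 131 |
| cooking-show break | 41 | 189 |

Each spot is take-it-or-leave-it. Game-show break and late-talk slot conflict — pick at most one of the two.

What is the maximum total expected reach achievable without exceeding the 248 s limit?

Ranking by ratio (expected reach/s): evening-news bumper 7.25, late-talk slot 6.91, cooking-show break 4.61, reality-finale break 3.86.
Taking sports pregame + evening-news bumper + reality-finale break + late-talk slot + midday rerun + prime-drama break + cooking-show break: 248 s used, 926 in expected reach.

926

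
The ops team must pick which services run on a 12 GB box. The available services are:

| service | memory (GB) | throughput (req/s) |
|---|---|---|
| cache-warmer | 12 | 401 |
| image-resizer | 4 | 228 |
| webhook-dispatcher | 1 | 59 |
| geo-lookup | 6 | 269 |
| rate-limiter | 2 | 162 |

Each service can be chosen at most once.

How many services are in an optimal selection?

The maximum throughput within 12 GB is 659.
image-resizer + geo-lookup + rate-limiter hits 659 at 12 GB.
Any selection reaching 659 contains exactly 3 services.

3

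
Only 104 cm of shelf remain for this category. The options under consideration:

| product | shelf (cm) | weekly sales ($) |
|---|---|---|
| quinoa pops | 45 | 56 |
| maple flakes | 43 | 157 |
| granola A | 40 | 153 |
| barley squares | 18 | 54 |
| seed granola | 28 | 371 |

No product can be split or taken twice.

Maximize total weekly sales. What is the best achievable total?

582

By weekly sales per cm: seed granola 13.25, granola A 3.83, maple flakes 3.65 lead.
A density-first pass picks granola A + barley squares + seed granola — 578 at 86 cm.
Dropping granola A frees 40 cm; slotting in maple flakes (43 cm) lifts the total to 582 at 89 cm.
Runner-up granola A + barley squares + seed granola tops out at 578.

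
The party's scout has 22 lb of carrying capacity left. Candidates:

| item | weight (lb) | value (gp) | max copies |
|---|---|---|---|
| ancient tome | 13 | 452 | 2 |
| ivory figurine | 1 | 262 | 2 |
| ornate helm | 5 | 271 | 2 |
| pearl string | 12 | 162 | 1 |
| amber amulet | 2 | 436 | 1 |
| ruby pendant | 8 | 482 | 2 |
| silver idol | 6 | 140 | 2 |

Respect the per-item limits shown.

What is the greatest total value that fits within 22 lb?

1984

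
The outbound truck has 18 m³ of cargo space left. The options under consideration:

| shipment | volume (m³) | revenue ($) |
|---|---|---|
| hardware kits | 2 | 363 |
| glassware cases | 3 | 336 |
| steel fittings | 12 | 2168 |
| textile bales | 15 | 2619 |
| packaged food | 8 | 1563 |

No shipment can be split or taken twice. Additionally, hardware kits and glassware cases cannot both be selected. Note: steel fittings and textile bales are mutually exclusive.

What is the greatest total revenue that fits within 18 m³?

2982

Best packing: hardware kits + textile bales — 17 m³, 2982 total.
Runner-up glassware cases + textile bales tops out at 2955.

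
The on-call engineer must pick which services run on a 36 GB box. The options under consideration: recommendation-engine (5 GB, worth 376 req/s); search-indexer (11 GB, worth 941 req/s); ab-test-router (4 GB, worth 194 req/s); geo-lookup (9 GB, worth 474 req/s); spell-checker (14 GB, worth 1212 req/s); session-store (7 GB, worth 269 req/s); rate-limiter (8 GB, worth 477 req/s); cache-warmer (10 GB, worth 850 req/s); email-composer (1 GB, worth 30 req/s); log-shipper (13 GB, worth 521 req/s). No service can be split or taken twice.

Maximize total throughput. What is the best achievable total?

Ranking by ratio (throughput/GB): spell-checker 86.57, search-indexer 85.55, cache-warmer 85.00.
Taking search-indexer + spell-checker + cache-warmer + email-composer: 36 GB used, 3033 in throughput.

3033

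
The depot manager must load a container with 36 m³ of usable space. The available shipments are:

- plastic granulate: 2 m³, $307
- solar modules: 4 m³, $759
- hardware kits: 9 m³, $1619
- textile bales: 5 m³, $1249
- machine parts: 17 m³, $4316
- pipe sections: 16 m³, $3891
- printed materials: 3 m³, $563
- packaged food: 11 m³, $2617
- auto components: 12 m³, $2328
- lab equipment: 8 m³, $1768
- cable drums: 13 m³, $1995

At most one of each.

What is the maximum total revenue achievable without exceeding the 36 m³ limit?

By revenue per m³: machine parts 253.88, textile bales 249.80, pipe sections 243.19, packaged food 237.91 lead.
Taking the top-ratio shipments first gives textile bales + machine parts + printed materials + packaged food for 8745 (36 m³).
The 16 m³ tied up in textile bales and packaged food is better spent on pipe sections — total rises to 8770 (36 m³).

8770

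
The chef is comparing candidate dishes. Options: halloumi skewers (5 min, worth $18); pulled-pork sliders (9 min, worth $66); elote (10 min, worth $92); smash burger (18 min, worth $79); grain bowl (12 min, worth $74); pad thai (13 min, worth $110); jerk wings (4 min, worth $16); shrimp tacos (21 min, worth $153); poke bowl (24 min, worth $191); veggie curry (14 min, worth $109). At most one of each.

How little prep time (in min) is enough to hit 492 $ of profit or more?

61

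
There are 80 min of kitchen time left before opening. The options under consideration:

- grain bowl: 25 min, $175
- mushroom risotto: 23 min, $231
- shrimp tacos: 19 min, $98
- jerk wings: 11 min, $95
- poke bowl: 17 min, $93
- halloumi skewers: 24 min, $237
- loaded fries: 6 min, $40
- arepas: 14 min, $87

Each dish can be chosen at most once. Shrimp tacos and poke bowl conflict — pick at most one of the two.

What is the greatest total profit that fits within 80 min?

690

Taking mushroom risotto + jerk wings + halloumi skewers + loaded fries + arepas: 78 min used, 690 in profit.
Next best is grain bowl + mushroom risotto + halloumi skewers + loaded fries at 683 (78 min) — short by 7.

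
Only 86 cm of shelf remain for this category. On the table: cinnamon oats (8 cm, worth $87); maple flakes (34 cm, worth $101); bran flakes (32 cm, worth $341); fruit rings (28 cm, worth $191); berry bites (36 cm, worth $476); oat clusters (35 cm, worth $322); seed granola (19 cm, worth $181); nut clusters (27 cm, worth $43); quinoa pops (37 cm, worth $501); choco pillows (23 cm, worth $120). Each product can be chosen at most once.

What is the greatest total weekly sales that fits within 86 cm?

1064

Cinnamon oats + berry bites + quinoa pops uses 81 of the 86 cm and totals 1064.
Runner-up berry bites + quinoa pops tops out at 977.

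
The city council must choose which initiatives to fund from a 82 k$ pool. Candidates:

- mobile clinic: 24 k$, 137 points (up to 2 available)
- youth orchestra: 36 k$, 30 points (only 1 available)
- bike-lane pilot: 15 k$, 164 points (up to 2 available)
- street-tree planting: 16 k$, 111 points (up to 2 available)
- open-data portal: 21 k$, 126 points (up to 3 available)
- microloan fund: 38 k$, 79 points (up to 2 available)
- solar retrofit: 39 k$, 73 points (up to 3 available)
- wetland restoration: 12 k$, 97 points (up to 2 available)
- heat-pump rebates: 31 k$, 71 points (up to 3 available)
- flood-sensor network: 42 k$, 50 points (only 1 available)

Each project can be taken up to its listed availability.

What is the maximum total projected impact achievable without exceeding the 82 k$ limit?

Taking the top-ratio projects first gives 2×bike-lane pilot + street-tree planting + 2×wetland restoration for 633 (70 k$).
The 12 k$ tied up in wetland restoration is better spent on mobile clinic — total rises to 673 (82 k$).

673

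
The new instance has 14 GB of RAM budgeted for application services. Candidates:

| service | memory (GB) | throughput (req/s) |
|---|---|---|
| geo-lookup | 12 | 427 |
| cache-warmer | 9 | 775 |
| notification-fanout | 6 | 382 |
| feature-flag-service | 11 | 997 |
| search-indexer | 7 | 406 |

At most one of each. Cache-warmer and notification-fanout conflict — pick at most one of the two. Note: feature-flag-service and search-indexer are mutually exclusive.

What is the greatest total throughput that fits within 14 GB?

997

By throughput per GB: feature-flag-service 90.64, cache-warmer 86.11, notification-fanout 63.67 lead.
Best packing: feature-flag-service — 11 GB, 997 total.
The closest alternative, notification-fanout + search-indexer, reaches only 788.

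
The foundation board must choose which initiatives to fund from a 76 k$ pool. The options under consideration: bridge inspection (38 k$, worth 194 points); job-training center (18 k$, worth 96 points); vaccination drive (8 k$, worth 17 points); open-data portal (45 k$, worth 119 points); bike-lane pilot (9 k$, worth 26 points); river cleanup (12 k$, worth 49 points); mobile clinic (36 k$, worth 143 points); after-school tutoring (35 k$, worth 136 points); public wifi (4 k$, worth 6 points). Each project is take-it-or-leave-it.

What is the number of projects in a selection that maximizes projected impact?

Best achievable projected impact is 356.
bridge inspection + job-training center + vaccination drive + river cleanup hits 356 at 76 k$.
All optima have 4 projects.

4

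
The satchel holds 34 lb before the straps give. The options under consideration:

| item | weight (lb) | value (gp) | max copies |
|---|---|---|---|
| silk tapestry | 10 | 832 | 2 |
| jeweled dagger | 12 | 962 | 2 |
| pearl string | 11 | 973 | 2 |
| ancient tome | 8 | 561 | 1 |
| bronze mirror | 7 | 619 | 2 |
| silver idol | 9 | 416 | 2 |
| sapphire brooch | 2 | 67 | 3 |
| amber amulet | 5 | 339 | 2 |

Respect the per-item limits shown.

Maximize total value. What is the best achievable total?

2908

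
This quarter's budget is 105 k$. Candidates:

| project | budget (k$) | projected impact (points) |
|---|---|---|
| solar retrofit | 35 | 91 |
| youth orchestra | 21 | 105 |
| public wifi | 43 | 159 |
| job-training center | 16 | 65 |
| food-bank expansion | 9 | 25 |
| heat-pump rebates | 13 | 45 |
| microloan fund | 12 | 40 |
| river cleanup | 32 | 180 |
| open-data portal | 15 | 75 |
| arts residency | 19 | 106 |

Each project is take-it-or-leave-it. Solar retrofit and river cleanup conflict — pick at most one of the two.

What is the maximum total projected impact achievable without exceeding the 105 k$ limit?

531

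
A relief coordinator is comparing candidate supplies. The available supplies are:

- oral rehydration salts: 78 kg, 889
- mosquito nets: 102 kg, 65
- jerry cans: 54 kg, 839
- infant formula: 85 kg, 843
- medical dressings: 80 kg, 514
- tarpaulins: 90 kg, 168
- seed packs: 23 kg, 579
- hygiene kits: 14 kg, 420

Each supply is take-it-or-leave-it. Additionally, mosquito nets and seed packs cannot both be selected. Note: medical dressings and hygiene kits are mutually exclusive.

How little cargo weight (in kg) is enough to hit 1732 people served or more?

Look for the lowest-cargo combination reaching 1732.
jerry cans + seed packs + hygiene kits reaches 1838 using 91 kg.
No combination under 91 kg hits 1732.

91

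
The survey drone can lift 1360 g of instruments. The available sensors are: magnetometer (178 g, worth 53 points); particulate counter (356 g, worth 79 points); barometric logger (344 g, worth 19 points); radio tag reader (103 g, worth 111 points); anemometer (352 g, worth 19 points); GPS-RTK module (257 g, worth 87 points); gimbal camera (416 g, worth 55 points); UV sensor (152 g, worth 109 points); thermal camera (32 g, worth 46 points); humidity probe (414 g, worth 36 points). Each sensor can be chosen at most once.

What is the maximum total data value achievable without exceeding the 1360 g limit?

By data value per g: thermal camera 1.44, radio tag reader 1.08, UV sensor 0.72, GPS-RTK module 0.34 lead.
Greedy by ratio would take magnetometer + particulate counter + radio tag reader + GPS-RTK module + UV sensor + thermal camera: 1078 g used, total 485.
The 178 g tied up in magnetometer is better spent on gimbal camera — total rises to 487 (1316 g).
An exhaustive check of the 1024 subsets confirms 487.

487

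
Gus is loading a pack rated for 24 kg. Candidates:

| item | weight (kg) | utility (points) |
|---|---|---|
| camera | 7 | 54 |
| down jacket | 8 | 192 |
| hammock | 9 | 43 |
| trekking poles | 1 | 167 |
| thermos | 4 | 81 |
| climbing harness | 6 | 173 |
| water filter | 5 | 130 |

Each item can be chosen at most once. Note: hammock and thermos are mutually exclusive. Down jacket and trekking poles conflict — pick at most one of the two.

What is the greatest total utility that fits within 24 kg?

Taking camera + trekking poles + thermos + climbing harness + water filter: 23 kg used, 605 in utility.

605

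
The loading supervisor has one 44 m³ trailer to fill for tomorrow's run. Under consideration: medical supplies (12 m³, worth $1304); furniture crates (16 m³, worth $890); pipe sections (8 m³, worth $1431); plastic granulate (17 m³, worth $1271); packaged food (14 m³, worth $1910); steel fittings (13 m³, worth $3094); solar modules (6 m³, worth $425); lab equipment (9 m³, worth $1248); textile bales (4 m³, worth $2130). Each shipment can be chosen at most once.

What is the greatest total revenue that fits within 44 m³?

8565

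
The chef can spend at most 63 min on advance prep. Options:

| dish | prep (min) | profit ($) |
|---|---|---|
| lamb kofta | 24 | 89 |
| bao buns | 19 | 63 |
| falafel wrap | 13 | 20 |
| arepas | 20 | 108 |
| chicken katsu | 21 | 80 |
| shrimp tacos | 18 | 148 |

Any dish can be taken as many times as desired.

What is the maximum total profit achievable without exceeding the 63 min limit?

Density check — shrimp tacos 8.22, arepas 5.40, chicken katsu 3.81, lamb kofta 3.71 are the best per min.
Taking 3×shrimp tacos: 54 min used, 444 in profit.

444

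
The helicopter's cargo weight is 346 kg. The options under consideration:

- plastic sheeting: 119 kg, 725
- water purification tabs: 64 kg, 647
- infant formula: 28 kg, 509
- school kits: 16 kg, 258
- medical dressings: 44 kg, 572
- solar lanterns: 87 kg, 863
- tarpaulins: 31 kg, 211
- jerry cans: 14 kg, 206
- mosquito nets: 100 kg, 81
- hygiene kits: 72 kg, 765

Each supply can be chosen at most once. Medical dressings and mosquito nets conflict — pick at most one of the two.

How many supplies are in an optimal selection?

Best achievable people served is 3825.
water purification tabs + infant formula + school kits + medical dressings + solar lanterns + tarpaulins + hygiene kits hits 3825 at 342 kg.
All optima have 7 supplies.

7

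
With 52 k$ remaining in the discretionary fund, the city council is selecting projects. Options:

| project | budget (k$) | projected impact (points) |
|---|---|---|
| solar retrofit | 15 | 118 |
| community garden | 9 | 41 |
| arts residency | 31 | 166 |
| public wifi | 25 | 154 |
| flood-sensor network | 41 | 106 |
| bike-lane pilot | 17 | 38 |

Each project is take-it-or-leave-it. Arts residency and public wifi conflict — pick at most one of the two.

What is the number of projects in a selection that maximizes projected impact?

3

Optimal total is 313.
One optimal bundle: solar retrofit + community garden + public wifi (49 k$).
Every optimal selection uses 3 projects.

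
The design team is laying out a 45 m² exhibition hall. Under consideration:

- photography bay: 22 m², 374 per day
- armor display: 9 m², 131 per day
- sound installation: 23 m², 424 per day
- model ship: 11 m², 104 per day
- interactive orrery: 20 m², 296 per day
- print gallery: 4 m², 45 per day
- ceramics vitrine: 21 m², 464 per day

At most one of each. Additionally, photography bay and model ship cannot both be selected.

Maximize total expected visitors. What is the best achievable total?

888

By expected visitors per m²: ceramics vitrine 22.10, sound installation 18.43, photography bay 17.00, interactive orrery 14.80 lead.
The ratio ordering already packs tightly: sound installation + ceramics vitrine, 44 m², 888.
Nothing else feasible within 45 m² beats 888.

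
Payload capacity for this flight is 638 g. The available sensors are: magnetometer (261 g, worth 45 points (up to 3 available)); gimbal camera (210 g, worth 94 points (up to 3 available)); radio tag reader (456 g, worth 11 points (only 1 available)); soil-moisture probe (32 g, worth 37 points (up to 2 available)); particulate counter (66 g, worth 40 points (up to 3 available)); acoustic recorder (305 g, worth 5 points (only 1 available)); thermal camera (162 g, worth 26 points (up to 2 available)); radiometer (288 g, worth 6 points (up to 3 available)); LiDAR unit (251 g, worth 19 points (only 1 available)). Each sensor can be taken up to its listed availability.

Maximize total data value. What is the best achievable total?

A density-first pass picks gimbal camera + 2×soil-moisture probe + 3×particulate counter + thermal camera — 314 at 634 g.
The 228 g tied up in particulate counter and thermal camera is better spent on gimbal camera — total rises to 342 (616 g).
No other feasible combination exceeds 342.

342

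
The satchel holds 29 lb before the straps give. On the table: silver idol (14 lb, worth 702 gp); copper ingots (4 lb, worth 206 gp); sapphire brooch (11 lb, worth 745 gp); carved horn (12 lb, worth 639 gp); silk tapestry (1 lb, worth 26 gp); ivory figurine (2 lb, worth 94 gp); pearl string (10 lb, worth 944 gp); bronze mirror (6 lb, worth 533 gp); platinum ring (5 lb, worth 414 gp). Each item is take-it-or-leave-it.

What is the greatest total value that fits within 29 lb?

2316

The ratio heuristic lands on copper ingots + silk tapestry + ivory figurine + pearl string + bronze mirror + platinum ring (2217) but leaves 1 lb idle.
Replace copper ingots and silk tapestry and platinum ring with sapphire brooch: the trade gains 99 net, giving 2316 at 29 lb.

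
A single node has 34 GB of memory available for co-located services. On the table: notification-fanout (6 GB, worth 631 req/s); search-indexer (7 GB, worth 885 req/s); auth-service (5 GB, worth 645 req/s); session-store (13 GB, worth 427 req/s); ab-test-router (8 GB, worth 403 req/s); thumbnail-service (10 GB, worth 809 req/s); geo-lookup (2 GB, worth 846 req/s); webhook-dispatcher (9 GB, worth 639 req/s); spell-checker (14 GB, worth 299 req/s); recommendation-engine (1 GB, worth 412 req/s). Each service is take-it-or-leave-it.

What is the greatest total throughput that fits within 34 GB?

4236

Density check — geo-lookup 423.00, recommendation-engine 412.00, auth-service 129.00, search-indexer 126.43 are the best per GB.
The ratio heuristic lands on notification-fanout + search-indexer + auth-service + thumbnail-service + geo-lookup + recommendation-engine (4228) but leaves 3 GB idle.
The 6 GB tied up in notification-fanout is better spent on webhook-dispatcher — total rises to 4236 (34 GB).
No other feasible combination exceeds 4236.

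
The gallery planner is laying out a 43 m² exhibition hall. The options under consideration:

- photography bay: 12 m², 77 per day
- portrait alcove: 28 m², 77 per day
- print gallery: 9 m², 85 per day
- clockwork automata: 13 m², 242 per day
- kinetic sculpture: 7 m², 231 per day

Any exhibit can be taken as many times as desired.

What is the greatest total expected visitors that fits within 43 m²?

1386

Best packing: 6×kinetic sculpture — 42 m², 1386 total.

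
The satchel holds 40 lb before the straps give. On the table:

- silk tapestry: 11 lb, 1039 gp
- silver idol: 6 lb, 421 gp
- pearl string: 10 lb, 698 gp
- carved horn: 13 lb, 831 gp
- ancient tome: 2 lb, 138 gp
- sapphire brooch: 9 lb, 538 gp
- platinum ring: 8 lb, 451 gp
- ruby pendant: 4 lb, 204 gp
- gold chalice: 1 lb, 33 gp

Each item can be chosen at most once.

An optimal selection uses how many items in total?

The maximum value within 40 lb is 2989.
silk tapestry + silver idol + pearl string + carved horn hits 2989 at 40 lb.
Any selection reaching 2989 contains exactly 4 items.

4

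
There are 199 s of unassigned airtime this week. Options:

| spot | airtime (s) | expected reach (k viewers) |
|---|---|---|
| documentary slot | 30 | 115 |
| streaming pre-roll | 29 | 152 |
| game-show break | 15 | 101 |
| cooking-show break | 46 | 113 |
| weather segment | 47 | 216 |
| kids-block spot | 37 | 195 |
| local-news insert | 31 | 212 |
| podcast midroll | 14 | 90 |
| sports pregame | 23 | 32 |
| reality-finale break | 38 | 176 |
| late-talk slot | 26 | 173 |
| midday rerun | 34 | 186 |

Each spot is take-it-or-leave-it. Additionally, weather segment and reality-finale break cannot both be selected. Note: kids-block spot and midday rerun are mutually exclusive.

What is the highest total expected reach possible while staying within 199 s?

1139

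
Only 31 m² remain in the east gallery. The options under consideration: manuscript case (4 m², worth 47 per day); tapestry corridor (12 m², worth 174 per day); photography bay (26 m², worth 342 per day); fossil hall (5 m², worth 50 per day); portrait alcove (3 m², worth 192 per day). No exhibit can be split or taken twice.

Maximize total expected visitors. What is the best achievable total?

534

Filling by ratio: manuscript case + tapestry corridor + fossil hall + portrait alcove for 463, with 7 m² left unused.
Dropping manuscript case and tapestry corridor and fossil hall frees 21 m²; slotting in photography bay (26 m²) lifts the total to 534 at 29 m².
That's the maximum — no swap from here does better than 534.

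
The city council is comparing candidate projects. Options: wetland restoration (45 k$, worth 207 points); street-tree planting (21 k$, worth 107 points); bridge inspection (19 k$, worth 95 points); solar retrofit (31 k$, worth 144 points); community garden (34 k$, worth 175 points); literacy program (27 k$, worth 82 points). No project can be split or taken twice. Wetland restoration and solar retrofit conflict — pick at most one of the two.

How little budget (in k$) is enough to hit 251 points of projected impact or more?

Look for the lowest-budget combination reaching 251.
Taking street-tree planting + solar retrofit gives 251 (≥ 251) for 52 k$.
Any bundle with less than 52 k$ falls short of 251.

52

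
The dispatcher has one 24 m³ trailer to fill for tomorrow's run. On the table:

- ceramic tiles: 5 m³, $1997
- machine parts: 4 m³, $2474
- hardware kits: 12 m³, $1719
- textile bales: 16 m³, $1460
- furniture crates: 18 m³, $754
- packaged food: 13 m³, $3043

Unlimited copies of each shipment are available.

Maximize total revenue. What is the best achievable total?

Best packing: 6×machine parts — 24 m³, 14844 total.
Nothing else within 24 m³ beats 14844.

14844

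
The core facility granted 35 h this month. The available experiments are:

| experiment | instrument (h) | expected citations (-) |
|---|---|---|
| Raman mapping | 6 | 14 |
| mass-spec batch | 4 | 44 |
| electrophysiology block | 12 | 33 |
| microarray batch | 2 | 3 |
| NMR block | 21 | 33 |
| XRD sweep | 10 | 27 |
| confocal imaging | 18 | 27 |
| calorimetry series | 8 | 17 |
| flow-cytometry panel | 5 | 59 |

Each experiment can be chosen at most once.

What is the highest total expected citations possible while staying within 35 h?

Taking the top-ratio experiments first gives mass-spec batch + electrophysiology block + microarray batch + XRD sweep + flow-cytometry panel for 166 (33 h).
Dropping microarray batch and XRD sweep frees 12 h; slotting in Raman mapping + calorimetry series (14 h) lifts the total to 167 at 35 h.

167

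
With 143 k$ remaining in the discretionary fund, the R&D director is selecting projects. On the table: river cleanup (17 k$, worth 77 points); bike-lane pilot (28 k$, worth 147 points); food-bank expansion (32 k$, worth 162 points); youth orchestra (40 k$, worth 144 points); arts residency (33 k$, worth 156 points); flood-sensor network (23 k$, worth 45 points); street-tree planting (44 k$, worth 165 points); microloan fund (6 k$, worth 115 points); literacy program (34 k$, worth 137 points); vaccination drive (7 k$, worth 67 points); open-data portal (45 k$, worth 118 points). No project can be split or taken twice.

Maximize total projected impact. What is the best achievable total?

784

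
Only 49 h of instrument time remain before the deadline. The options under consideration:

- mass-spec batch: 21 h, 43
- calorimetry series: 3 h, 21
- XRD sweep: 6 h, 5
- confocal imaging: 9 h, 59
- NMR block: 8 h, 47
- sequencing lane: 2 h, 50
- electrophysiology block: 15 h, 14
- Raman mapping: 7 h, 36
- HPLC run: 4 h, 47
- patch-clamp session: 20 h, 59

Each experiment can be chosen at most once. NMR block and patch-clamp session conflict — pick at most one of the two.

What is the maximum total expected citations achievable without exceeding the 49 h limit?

By expected citations per h: sequencing lane 25.00, HPLC run 11.75, calorimetry series 7.00 lead.
Taking calorimetry series + confocal imaging + NMR block + sequencing lane + electrophysiology block + Raman mapping + HPLC run: 48 h used, 274 in expected citations.
No other feasible combination exceeds 274.

274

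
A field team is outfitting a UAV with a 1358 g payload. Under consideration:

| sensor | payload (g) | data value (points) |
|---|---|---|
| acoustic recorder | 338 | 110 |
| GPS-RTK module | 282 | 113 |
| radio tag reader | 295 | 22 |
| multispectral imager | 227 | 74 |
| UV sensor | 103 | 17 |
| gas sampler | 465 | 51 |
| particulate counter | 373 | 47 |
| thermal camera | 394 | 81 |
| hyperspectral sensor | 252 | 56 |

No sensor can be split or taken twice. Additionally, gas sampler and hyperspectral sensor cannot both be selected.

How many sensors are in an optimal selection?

Optimal total is 395.
For example acoustic recorder + GPS-RTK module + multispectral imager + UV sensor + thermal camera achieves it, using 1344 g.
All optima have 5 sensors.

5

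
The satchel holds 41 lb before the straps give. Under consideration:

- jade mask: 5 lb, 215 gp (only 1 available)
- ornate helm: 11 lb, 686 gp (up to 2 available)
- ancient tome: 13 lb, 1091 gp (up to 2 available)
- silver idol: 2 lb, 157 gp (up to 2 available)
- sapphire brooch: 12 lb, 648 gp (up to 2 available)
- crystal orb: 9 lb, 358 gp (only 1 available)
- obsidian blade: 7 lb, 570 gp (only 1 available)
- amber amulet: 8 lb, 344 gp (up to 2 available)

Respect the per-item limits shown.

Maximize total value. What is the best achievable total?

Greedy by ratio would take 2×ancient tome + 2×silver idol + obsidian blade: 37 lb used, total 3066.
Dropping obsidian blade frees 7 lb; slotting in ornate helm (11 lb) lifts the total to 3182 at 41 lb.
Every other selection either busts 41 lb or exceeds an availability limit or fails to beat 3182.

3182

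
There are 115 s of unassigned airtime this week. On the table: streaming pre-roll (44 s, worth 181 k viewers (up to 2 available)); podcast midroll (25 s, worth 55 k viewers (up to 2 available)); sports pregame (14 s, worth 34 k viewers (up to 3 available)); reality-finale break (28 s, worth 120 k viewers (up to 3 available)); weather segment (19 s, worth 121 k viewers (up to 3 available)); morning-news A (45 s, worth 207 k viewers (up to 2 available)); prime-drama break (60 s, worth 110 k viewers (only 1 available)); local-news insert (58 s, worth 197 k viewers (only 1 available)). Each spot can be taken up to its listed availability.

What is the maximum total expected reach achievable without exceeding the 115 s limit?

603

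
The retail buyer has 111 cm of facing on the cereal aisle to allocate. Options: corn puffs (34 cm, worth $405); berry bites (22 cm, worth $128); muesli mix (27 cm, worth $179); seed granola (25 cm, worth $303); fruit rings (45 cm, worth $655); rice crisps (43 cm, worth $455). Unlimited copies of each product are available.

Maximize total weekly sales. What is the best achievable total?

The ratio heuristic lands on 2×fruit rings (1310) but leaves 21 cm idle.
Replace fruit rings with corn puffs + seed granola: the trade gains 53 net, giving 1363 at 104 cm.
Every other selection either busts 111 cm or fails to beat 1363.

1363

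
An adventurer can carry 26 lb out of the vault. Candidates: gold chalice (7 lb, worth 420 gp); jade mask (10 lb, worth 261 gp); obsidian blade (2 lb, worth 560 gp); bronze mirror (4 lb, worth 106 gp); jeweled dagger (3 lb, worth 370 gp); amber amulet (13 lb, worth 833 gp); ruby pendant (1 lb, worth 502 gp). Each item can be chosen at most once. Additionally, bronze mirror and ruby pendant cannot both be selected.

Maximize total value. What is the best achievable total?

Ranking by ratio (value/lb): ruby pendant 502.00, obsidian blade 280.00, jeweled dagger 123.33, amber amulet 64.08.
Taking gold chalice + obsidian blade + jeweled dagger + amber amulet + ruby pendant: 26 lb used, 2685 in value.

2685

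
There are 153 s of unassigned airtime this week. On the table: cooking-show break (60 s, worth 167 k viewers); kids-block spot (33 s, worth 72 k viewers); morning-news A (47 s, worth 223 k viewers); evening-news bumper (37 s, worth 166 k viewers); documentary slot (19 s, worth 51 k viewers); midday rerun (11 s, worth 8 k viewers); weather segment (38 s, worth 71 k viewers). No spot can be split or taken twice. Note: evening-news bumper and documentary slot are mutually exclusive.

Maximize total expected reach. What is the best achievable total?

Cooking-show break + morning-news A + evening-news bumper uses 144 of the 153 s and totals 556.
Next best is cooking-show break + kids-block spot + morning-news A + midday rerun at 470 (151 s) — short by 86.

556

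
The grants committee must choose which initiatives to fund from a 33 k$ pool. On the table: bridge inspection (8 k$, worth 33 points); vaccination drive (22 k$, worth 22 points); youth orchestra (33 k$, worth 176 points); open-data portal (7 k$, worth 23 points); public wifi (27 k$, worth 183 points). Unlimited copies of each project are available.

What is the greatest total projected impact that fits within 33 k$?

183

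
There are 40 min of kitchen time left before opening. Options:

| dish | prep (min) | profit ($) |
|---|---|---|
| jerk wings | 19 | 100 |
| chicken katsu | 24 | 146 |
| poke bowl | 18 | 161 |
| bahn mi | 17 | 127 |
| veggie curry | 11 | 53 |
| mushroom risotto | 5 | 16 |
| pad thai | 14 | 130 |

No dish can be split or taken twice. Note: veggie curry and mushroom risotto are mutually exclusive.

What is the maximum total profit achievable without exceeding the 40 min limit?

307

Poke bowl + mushroom risotto + pad thai uses 37 of the 40 min and totals 307.
Next best is poke bowl + bahn mi + mushroom risotto at 304 (40 min) — short by 3.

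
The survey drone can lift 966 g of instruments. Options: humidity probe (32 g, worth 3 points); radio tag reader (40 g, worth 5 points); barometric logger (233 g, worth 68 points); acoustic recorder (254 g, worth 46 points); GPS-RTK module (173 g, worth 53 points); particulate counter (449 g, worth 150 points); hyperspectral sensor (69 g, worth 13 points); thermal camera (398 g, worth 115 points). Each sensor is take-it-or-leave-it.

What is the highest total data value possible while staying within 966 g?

289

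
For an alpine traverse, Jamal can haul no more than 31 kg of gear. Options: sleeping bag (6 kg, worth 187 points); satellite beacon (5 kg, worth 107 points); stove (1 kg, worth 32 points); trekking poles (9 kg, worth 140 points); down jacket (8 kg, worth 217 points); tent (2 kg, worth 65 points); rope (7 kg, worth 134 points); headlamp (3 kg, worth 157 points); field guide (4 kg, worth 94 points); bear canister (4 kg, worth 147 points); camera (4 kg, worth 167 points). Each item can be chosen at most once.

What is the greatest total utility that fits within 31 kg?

Ranking by ratio (utility/kg): headlamp 52.33, camera 41.75, bear canister 36.75, tent 32.50.
Greedy by ratio would take sleeping bag + stove + down jacket + tent + headlamp + bear canister + camera: 28 kg used, total 972.
Replace stove with field guide: the trade gains 62 net, giving 1034 at 31 kg.
Next best is sleeping bag + satellite beacon + stove + down jacket + headlamp + bear canister + camera at 1014 (31 kg) — short by 20.

1034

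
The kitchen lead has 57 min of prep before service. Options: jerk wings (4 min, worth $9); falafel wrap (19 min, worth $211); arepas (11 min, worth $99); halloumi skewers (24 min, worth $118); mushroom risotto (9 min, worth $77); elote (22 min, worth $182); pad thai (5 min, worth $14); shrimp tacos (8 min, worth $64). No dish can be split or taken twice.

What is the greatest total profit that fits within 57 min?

Density check — falafel wrap 11.11, arepas 9.00, mushroom risotto 8.56 are the best per min.
A density-first pass picks jerk wings + falafel wrap + arepas + mushroom risotto + pad thai + shrimp tacos — 474 at 56 min.
Dropping jerk wings and mushroom risotto and shrimp tacos frees 21 min; slotting in elote (22 min) lifts the total to 506 at 57 min.
No other feasible combination exceeds 506.

506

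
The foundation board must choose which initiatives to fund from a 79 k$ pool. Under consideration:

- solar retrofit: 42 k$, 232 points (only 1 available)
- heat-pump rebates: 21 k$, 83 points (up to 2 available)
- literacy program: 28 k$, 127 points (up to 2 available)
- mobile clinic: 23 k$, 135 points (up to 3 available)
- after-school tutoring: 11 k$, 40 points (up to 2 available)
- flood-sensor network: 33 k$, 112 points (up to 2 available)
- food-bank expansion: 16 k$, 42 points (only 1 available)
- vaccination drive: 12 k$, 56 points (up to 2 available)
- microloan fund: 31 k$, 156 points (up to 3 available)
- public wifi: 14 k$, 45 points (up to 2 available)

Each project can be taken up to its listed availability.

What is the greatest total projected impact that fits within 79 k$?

426

Ranking by ratio (projected impact/k$): mobile clinic 5.87, solar retrofit 5.52, microloan fund 5.03, vaccination drive 4.67.
Greedy by ratio would take 3×mobile clinic: 69 k$ used, total 405.
The 23 k$ tied up in mobile clinic is better spent on microloan fund — total rises to 426 (77 k$).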